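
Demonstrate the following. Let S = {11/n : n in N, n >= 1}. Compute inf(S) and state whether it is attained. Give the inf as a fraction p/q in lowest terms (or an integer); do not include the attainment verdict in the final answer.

Analysis:
- Values: 11, 11/2, 11/3, 11/4, ... strictly decreasing.
- The maximum is 11 (n=1); sup = 11 (attained).
- The set is bounded below by 0; 11/n -> 0 so 0 is the greatest lower bound.
- 0 is not in the set, so inf = 0 is not attained.
Conclusion: inf(S) = 0, not attained in S.

0


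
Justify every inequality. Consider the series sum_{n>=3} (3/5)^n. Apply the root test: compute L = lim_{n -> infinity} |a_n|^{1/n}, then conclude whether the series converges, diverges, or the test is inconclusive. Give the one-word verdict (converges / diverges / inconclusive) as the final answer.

Let a_n denote the general term. Form |a_n|^(1/n) and simplify:
|a_n|^(1/n) = 3/5
Take the limit as n -> infinity: L = 3/5.
Since L = 3/5 < 1, the root test implies convergence.

converges


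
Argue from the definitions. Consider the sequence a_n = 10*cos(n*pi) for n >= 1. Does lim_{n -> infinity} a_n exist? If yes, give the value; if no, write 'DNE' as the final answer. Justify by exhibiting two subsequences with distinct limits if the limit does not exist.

Examine the behaviour of a_n along subsequences.
cos(n*pi) = (-1)^n, so a_n = 10*(-1)^n. a_{2k} = 10 -> 10. a_{2k+1} = -10 -> -10.
Since these two subsequential limits are 10 and -10, distinct, the full sequence cannot converge (a convergent sequence has all subsequences tending to the same limit). So lim a_n does not exist.

DNE


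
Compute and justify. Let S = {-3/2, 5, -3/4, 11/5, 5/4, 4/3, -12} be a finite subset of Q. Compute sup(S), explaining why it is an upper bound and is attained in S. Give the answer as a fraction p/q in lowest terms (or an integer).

S is finite, so sup(S) = max(S).
Sorted decreasing:
5, 11/5, 4/3, 5/4, -3/4, -3/2, -12
The extremum is 5.
For every x in S, x <= 5. And 5 is in S, so it is attained.
Therefore sup(S) = 5.

5


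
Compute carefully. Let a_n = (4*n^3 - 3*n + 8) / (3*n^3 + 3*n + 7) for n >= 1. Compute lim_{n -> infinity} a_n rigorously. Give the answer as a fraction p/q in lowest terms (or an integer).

Divide numerator and denominator by n^3, the highest power:
numerator / n^3 = 4 - 3/n^2 + 8/n^3
denominator / n^3 = 3 + 3/n^2 + 7/n^3
As n -> infinity, all terms of the form c/n^k (k >= 1) tend to 0.
So numerator / n^3 -> 4 and denominator / n^3 -> 3.
Therefore lim a_n = 4/3.

4/3


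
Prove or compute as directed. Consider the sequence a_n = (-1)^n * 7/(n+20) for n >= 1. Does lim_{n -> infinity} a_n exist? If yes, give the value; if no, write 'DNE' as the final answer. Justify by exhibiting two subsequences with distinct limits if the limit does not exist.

Examine the behaviour of a_n along subsequences.
Even-n subsequence a_{2k} = 7/(2k+20) -> 0. Odd-n subsequence a_{2k+1} = -7/(2k+21) -> 0. Both tend to 0, which suggests the limit is 0; verify directly.
|a_n - 0| = 7/(n+20) < 7/n for every n >= 1.
Given epsilon > 0, choose a positive integer N > 7/epsilon. Then for all n >= N, |a_n| < 7/n <= 7/N < epsilon.
So by the definition of the limit, lim a_n exists and equals 0.

0


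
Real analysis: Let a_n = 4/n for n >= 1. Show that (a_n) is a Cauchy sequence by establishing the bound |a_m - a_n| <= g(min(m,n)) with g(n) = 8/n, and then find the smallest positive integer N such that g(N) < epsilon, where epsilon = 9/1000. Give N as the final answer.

For any m, n >= 1, by the triangle inequality:
|a_m - a_n| = |4/m - 4/n| <= 4*1/m + 4*1/n <= 8/min(m,n).
So g(n) = 8/n bounds the Cauchy difference. Since g(n) -> 0, (a_n) is Cauchy.
Now solve g(N) < 9/1000: 8/N < 9/1000 <=> N > 8 / (9/1000) = 8000/9.
The smallest integer strictly greater than 8000/9 is N = 889.
Check: g(889) = 8/889 = 8/889 < 9/1000; g(888) = 1/111 >= 9/1000. So N = 889.

889


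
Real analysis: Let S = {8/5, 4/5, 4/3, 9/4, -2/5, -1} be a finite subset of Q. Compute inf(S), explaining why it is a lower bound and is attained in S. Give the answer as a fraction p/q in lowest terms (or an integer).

S is finite, so inf(S) = min(S).
Sorted increasing:
-1, -2/5, 4/5, 4/3, 8/5, 9/4
The extremum is -1.
For every x in S, x >= -1. And -1 is in S, so it is attained.
Therefore inf(S) = -1.

-1


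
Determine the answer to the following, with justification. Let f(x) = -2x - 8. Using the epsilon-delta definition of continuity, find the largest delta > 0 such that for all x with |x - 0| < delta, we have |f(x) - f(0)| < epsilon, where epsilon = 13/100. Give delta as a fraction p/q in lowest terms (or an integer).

We compute f(0) = -2*(0) - 8 = -8.
|f(x) - f(0)| = |-2x - 8 - (-8)| = |-2(x - 0)| = 2|x - 0|.
We need 2|x - 0| < 13/100, i.e. |x - 0| < 13/100 / 2 = 13/200.
So any delta <= 13/200 works. Conversely, if delta > 13/200, then x = 0 + 13/200 satisfies |x - 0| = 13/200 < delta but |f(x) - f(0)| = 2 * 13/200 = 13/100, which is not < 13/100; so no larger delta works.
Hence the largest such delta is 13/200.

13/200


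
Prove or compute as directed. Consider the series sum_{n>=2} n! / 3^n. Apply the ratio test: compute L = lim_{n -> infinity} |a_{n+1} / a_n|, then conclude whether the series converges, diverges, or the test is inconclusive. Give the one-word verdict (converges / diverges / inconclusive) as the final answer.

Let a_n denote the general term. Form the ratio a_{n+1}/a_n and simplify:
a_{n+1}/a_n = n/3 + 1/3
Take the limit as n -> infinity: L = infinity.
Since L = infinity > 1 (or L = infinity), the ratio test implies the series diverges.

diverges


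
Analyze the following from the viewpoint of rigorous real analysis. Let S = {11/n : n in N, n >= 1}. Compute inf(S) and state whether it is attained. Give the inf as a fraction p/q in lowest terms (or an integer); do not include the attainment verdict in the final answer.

Analysis:
- Values: 11, 11/2, 11/3, 11/4, ... strictly decreasing.
- The maximum is 11 (n=1); sup = 11 (attained).
- The set is bounded below by 0; 11/n -> 0 so 0 is the greatest lower bound.
- 0 is not in the set, so inf = 0 is not attained.
Conclusion: inf(S) = 0, not attained in S.

0


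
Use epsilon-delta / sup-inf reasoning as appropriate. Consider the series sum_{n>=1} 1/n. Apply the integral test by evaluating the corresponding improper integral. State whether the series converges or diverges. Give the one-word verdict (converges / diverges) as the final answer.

Let f(x) = 1/x. Then f is positive, continuous, and decreasing on [1, infinity), so the integral test applies.
Compute the improper integral int_{1}^infinity f(x) dx:
  antiderivative F(x) = log(x).
  As x -> infinity, log(x) -> infinity.
  So int = infinity - log(1) = infinity. By the integral test, the series diverges.

diverges


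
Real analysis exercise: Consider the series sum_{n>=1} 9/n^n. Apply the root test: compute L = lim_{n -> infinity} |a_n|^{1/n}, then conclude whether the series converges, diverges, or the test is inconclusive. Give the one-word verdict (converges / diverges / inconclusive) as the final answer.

Let a_n denote the general term. Form |a_n|^(1/n) and simplify:
|a_n|^(1/n) = 3^(2/n)/n
Take the limit as n -> infinity: L = 0.
Since L = 0 < 1, the root test implies convergence.

converges


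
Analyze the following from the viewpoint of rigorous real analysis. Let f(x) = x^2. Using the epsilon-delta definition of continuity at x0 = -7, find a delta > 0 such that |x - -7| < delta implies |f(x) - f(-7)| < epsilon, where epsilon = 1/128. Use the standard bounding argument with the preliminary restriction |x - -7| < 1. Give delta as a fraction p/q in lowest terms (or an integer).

Factor: |x^2 - (-7)^2| = |x - -7| * |x + -7|.
Impose |x - -7| < 1 first. Then |x + -7| = |(x - -7) + 2*(-7)| <= |x - -7| + 2*|-7| < 1 + 14 = 15.
So |x^2 - (-7)^2| < delta * 15.
We need delta * 15 <= 1/128, i.e. delta <= 1/128/15 = 1/1920.
Since 1/1920 < 1, this is tighter than 1; take delta = 1/1920.
So delta = 1/1920 works.

1/1920


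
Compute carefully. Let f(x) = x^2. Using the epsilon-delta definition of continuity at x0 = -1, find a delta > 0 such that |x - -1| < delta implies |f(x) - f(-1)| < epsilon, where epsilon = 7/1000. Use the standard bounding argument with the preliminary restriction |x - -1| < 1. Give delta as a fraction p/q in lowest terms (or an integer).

Factor: |x^2 - (-1)^2| = |x - -1| * |x + -1|.
Impose |x - -1| < 1 first. Then |x + -1| = |(x - -1) + 2*(-1)| <= |x - -1| + 2*|-1| < 1 + 2 = 3.
So |x^2 - (-1)^2| < delta * 3.
We need delta * 3 <= 7/1000, i.e. delta <= 7/1000/3 = 7/3000.
Since 7/3000 < 1, this is tighter than 1; take delta = 7/3000.
So delta = 7/3000 works.

7/3000


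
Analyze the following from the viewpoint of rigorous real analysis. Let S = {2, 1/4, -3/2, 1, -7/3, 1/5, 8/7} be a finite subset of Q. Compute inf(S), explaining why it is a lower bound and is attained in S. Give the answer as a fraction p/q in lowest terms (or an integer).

S is finite, so inf(S) = min(S).
Sorted increasing:
-7/3, -3/2, 1/5, 1/4, 1, 8/7, 2
The extremum is -7/3.
For every x in S, x >= -7/3. And -7/3 is in S, so it is attained.
Therefore inf(S) = -7/3.

-7/3


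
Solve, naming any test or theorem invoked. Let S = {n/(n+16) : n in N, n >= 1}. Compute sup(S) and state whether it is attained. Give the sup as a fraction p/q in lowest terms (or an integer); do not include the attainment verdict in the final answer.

Analysis:
- Values: 1/17, 1/9, 3/19, 1/5, ... strictly increasing.
- Minimum is 1/17 (n=1); inf = 1/17 (attained).
- n/(n+16) = 1 - 16/(n+16) -> 1 from below as n -> infinity, and never equals 1.
- So sup = 1 (not attained).
Conclusion: sup(S) = 1, not attained in S.

1


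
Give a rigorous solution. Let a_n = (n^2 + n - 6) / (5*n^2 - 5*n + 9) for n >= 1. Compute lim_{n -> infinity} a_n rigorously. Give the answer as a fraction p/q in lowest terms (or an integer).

Divide numerator and denominator by n^2, the highest power:
numerator / n^2 = 1 + 1/n - 6/n^2
denominator / n^2 = 5 - 5/n + 9/n^2
As n -> infinity, all terms of the form c/n^k (k >= 1) tend to 0.
So numerator / n^2 -> 1 and denominator / n^2 -> 5.
Therefore lim a_n = 1/5.

1/5


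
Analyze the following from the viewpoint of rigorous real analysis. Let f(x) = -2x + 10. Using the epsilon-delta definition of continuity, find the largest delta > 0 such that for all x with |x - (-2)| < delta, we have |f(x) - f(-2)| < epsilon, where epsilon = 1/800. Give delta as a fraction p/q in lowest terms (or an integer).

We compute f(-2) = -2*(-2) + 10 = 14.
|f(x) - f(-2)| = |-2x + 10 - (14)| = |-2(x - (-2))| = 2|x - (-2)|.
We need 2|x - (-2)| < 1/800, i.e. |x - (-2)| < 1/800 / 2 = 1/1600.
So any delta <= 1/1600 works. Conversely, if delta > 1/1600, then x = -2 + 1/1600 satisfies |x - (-2)| = 1/1600 < delta but |f(x) - f(-2)| = 2 * 1/1600 = 1/800, which is not < 1/800; so no larger delta works.
Hence the largest such delta is 1/1600.

1/1600


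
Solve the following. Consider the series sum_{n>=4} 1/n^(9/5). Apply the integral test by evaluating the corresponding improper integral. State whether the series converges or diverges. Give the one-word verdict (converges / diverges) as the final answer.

Let f(x) = x^(-9/5). Then f is positive, continuous, and decreasing on [4, infinity), so the integral test applies.
Compute the improper integral int_{4}^infinity f(x) dx:
  antiderivative F(x) = -5/(4*x^(4/5)).
  As x -> infinity, F(x) -> 0 (since p = 9/5 > 1).
  So int = F(infinity) - F(4) = 0 - (-5*2^(2/5)/16) = 5*2^(2/5)/16.
  Finite, so by the integral test, the series converges.

converges


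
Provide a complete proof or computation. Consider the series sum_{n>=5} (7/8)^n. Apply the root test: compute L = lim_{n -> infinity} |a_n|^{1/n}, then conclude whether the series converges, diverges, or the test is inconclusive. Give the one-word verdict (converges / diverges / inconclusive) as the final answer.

Let a_n denote the general term. Form |a_n|^(1/n) and simplify:
|a_n|^(1/n) = 7/8
Take the limit as n -> infinity: L = 7/8.
Since L = 7/8 < 1, the root test implies convergence.

converges


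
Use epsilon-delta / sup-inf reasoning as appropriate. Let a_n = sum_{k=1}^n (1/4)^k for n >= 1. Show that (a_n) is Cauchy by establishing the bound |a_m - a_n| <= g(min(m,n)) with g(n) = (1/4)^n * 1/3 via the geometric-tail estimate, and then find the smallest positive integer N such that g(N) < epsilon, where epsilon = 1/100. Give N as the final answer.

For m > n >= 1: |a_m - a_n| = sum_{k=n+1}^m (1/4)^k < sum_{k=n+1}^infinity (1/4)^k = (1/4)^(n+1) / (1 - 1/4) = (1/4)^n * (1/4) * (4/3) = (1/4)^n * 1/3.
So g(n) = (1/4)^n / 3. Since g(n) -> 0, (a_n) is Cauchy.
Now solve g(N) < 1/100: (1/4)^N / 3 < 1/100 <=> 4^N > 1 / (3 * 1/100) = 100/3.
Check powers of 4: 4^2 = 16 <= 100/3, 4^3 = 64 > 100/3.
So the smallest such N is 3. Check: g(3) = 1/(3 * 64) = 1/192 < 1/100.

3


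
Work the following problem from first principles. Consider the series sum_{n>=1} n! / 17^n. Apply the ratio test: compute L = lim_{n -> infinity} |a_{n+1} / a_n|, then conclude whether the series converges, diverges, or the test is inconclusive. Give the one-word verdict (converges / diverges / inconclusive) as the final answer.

Let a_n denote the general term. Form the ratio a_{n+1}/a_n and simplify:
a_{n+1}/a_n = n/17 + 1/17
Take the limit as n -> infinity: L = infinity.
Since L = infinity > 1 (or L = infinity), the ratio test implies the series diverges.

diverges


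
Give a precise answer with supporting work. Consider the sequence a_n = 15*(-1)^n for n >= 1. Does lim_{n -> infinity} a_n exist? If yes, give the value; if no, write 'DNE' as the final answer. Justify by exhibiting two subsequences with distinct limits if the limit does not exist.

Examine the behaviour of a_n along subsequences.
Even-n subsequence a_{2k} = 15 -> 15. Odd-n subsequence a_{2k+1} = -15 -> -15.
Since these two subsequential limits are 15 and -15, distinct, the full sequence cannot converge (a convergent sequence has all subsequences tending to the same limit). So lim a_n does not exist.

DNE


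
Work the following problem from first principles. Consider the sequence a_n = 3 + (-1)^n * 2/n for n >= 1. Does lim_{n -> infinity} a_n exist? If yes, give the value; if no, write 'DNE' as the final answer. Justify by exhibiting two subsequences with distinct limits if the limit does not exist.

Examine the behaviour of a_n along subsequences.
Even-n subsequence a_{2k} = 3 + 2/(2k) -> 3. Odd-n subsequence a_{2k+1} = 3 - 2/(2k+1) -> 3. Both tend to 3, which suggests the limit is 3; verify directly.
|a_n - 3| = |(-1)^n * 2/n| = 2/n for every n >= 1.
Given epsilon > 0, choose a positive integer N > 2/epsilon. Then for all n >= N, |a_n - 3| = 2/n <= 2/N < epsilon.
So by the definition of the limit, lim a_n exists and equals 3.

3


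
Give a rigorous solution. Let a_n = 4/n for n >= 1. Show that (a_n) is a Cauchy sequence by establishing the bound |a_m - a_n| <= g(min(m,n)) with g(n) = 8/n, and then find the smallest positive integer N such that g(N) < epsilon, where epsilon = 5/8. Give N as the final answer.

For any m, n >= 1, by the triangle inequality:
|a_m - a_n| = |4/m - 4/n| <= 4*1/m + 4*1/n <= 8/min(m,n).
So g(n) = 8/n bounds the Cauchy difference. Since g(n) -> 0, (a_n) is Cauchy.
Now solve g(N) < 5/8: 8/N < 5/8 <=> N > 8 / (5/8) = 64/5.
The smallest integer strictly greater than 64/5 is N = 13.
Check: g(13) = 8/13 = 8/13 < 5/8; g(12) = 2/3 >= 5/8. So N = 13.

13


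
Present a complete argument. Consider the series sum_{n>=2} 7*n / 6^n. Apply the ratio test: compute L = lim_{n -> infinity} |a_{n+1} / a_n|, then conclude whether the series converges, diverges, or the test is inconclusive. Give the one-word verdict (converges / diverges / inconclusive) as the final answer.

Let a_n denote the general term. Form the ratio a_{n+1}/a_n and simplify:
a_{n+1}/a_n = (n + 1)/(6*n)
Take the limit as n -> infinity: L = 1/6.
Since L = 1/6 < 1, the ratio test implies the series converges.

converges


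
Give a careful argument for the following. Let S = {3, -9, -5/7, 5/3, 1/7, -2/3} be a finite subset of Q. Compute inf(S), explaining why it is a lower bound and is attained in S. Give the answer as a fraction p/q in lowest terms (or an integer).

S is finite, so inf(S) = min(S).
Sorted increasing:
-9, -5/7, -2/3, 1/7, 5/3, 3
The extremum is -9.
For every x in S, x >= -9. And -9 is in S, so it is attained.
Therefore inf(S) = -9.

-9


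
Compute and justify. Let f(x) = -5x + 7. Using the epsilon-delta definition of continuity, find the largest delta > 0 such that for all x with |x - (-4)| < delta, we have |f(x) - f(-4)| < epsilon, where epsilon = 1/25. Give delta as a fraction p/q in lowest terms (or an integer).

We compute f(-4) = -5*(-4) + 7 = 27.
|f(x) - f(-4)| = |-5x + 7 - (27)| = |-5(x - (-4))| = 5|x - (-4)|.
We need 5|x - (-4)| < 1/25, i.e. |x - (-4)| < 1/25 / 5 = 1/125.
So any delta <= 1/125 works. Conversely, if delta > 1/125, then x = -4 + 1/125 satisfies |x - (-4)| = 1/125 < delta but |f(x) - f(-4)| = 5 * 1/125 = 1/25, which is not < 1/25; so no larger delta works.
Hence the largest such delta is 1/125.

1/125


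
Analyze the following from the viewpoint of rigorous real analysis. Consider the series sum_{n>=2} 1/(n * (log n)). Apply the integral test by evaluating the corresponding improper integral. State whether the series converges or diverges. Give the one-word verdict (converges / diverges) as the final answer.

Let f(x) = 1/(x*log(x)). Then f is positive, continuous, and decreasing on [2, infinity), so the integral test applies.
Compute the improper integral int_{2}^infinity f(x) dx:
  antiderivative F(x) = log(log(x)).
  F(x) = log(log(x)) -> infinity as x -> infinity. The integral diverges, so by the integral test, the series diverges.

diverges


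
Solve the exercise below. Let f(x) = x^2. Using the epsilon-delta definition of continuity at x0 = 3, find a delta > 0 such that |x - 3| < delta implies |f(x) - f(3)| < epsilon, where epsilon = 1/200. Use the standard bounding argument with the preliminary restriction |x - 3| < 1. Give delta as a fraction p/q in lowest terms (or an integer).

Factor: |x^2 - (3)^2| = |x - 3| * |x + 3|.
Impose |x - 3| < 1 first. Then |x + 3| = |(x - 3) + 2*(3)| <= |x - 3| + 2*|3| < 1 + 6 = 7.
So |x^2 - (3)^2| < delta * 7.
We need delta * 7 <= 1/200, i.e. delta <= 1/200/7 = 1/1400.
Since 1/1400 < 1, this is tighter than 1; take delta = 1/1400.
So delta = 1/1400 works.

1/1400


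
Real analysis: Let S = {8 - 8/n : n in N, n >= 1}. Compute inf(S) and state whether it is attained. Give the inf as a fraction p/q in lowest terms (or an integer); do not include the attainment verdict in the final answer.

Analysis:
- Values: 0, 4, 16/3, 6, ... strictly increasing.
- Minimum is 0 (n=1); inf = 0 (attained).
- 8 - 8/n -> 8 from below; sup = 8, not attained.
Conclusion: inf(S) = 0, attained in S.

0


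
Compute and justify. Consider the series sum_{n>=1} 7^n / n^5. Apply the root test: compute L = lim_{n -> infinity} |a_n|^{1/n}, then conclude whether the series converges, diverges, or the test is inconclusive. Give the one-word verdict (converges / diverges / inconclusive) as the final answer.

Let a_n denote the general term. Form |a_n|^(1/n) and simplify:
|a_n|^(1/n) = 7/n^(5/n)
Take the limit as n -> infinity: L = 7.
Since L = 7 > 1, the root test implies divergence.

diverges


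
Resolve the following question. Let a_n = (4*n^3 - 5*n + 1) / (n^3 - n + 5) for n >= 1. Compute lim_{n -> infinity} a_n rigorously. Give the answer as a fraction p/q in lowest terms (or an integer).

Divide numerator and denominator by n^3, the highest power:
numerator / n^3 = 4 - 5/n^2 + n^(-3)
denominator / n^3 = 1 - 1/n^2 + 5/n^3
As n -> infinity, all terms of the form c/n^k (k >= 1) tend to 0.
So numerator / n^3 -> 4 and denominator / n^3 -> 1.
Therefore lim a_n = 4.

4


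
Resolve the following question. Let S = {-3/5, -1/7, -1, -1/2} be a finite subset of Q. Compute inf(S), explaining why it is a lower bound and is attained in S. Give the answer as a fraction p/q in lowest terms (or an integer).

S is finite, so inf(S) = min(S).
Sorted increasing:
-1, -3/5, -1/2, -1/7
The extremum is -1.
For every x in S, x >= -1. And -1 is in S, so it is attained.
Therefore inf(S) = -1.

-1


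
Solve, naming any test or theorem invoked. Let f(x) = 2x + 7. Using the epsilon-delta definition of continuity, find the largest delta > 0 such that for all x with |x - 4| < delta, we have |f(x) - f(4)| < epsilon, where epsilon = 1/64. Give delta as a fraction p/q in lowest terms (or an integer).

We compute f(4) = 2*(4) + 7 = 15.
|f(x) - f(4)| = |2x + 7 - (15)| = |2(x - 4)| = 2|x - 4|.
We need 2|x - 4| < 1/64, i.e. |x - 4| < 1/64 / 2 = 1/128.
So any delta <= 1/128 works. Conversely, if delta > 1/128, then x = 4 + 1/128 satisfies |x - 4| = 1/128 < delta but |f(x) - f(4)| = 2 * 1/128 = 1/64, which is not < 1/64; so no larger delta works.
Hence the largest such delta is 1/128.

1/128


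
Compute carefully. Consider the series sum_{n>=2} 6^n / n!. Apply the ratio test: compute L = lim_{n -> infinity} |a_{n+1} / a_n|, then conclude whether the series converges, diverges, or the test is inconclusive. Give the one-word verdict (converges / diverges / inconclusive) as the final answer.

Let a_n denote the general term. Form the ratio a_{n+1}/a_n and simplify:
a_{n+1}/a_n = 6/(n + 1)
Take the limit as n -> infinity: L = 0.
Since L = 0 < 1, the ratio test implies the series converges.

converges


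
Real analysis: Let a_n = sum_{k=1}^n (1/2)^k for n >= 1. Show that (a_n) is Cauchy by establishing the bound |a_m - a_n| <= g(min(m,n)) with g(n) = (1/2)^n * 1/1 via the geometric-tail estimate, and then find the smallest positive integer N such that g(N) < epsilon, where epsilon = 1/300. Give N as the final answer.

For m > n >= 1: |a_m - a_n| = sum_{k=n+1}^m (1/2)^k < sum_{k=n+1}^infinity (1/2)^k = (1/2)^(n+1) / (1 - 1/2) = (1/2)^n * (1/2) * (2/1) = (1/2)^n * 1/1.
So g(n) = (1/2)^n / 1. Since g(n) -> 0, (a_n) is Cauchy.
Now solve g(N) < 1/300: (1/2)^N / 1 < 1/300 <=> 2^N > 1 / (1 * 1/300) = 300.
Check powers of 2: 2^8 = 256 <= 300, 2^9 = 512 > 300.
So the smallest such N is 9. Check: g(9) = 1/(1 * 512) = 1/512 < 1/300.

9


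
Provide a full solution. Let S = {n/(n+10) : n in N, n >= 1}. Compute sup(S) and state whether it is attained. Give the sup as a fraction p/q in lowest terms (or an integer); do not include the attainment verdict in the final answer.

Analysis:
- Values: 1/11, 1/6, 3/13, 2/7, ... strictly increasing.
- Minimum is 1/11 (n=1); inf = 1/11 (attained).
- n/(n+10) = 1 - 10/(n+10) -> 1 from below as n -> infinity, and never equals 1.
- So sup = 1 (not attained).
Conclusion: sup(S) = 1, not attained in S.

1


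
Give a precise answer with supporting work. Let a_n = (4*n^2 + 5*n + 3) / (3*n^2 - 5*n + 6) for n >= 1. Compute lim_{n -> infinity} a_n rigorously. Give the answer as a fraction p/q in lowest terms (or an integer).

Divide numerator and denominator by n^2, the highest power:
numerator / n^2 = 4 + 5/n + 3/n^2
denominator / n^2 = 3 - 5/n + 6/n^2
As n -> infinity, all terms of the form c/n^k (k >= 1) tend to 0.
So numerator / n^2 -> 4 and denominator / n^2 -> 3.
Therefore lim a_n = 4/3.

4/3


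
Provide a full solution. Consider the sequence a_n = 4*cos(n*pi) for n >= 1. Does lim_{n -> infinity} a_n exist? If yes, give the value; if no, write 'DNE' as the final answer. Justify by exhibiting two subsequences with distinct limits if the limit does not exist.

Examine the behaviour of a_n along subsequences.
cos(n*pi) = (-1)^n, so a_n = 4*(-1)^n. a_{2k} = 4 -> 4. a_{2k+1} = -4 -> -4.
Since these two subsequential limits are 4 and -4, distinct, the full sequence cannot converge (a convergent sequence has all subsequences tending to the same limit). So lim a_n does not exist.

DNE


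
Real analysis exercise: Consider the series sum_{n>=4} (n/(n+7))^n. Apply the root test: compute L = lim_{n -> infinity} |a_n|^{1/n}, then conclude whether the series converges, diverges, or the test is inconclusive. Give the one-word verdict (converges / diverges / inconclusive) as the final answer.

Let a_n denote the general term. Form |a_n|^(1/n) and simplify:
|a_n|^(1/n) = n/(n + 7)
Take the limit as n -> infinity: L = 1.
Since L = 1, the root test is inconclusive. (In fact a_n = (n/(n+7))^n -> e^(-7) != 0, so the nth-term test shows divergence; but the root test itself gives no conclusion.)

inconclusive


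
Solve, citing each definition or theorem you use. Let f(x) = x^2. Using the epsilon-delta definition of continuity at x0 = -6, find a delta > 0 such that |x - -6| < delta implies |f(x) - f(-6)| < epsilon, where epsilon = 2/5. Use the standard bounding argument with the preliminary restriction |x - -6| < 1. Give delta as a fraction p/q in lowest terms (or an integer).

Factor: |x^2 - (-6)^2| = |x - -6| * |x + -6|.
Impose |x - -6| < 1 first. Then |x + -6| = |(x - -6) + 2*(-6)| <= |x - -6| + 2*|-6| < 1 + 12 = 13.
So |x^2 - (-6)^2| < delta * 13.
We need delta * 13 <= 2/5, i.e. delta <= 2/5/13 = 2/65.
Since 2/65 < 1, this is tighter than 1; take delta = 2/65.
So delta = 2/65 works.

2/65


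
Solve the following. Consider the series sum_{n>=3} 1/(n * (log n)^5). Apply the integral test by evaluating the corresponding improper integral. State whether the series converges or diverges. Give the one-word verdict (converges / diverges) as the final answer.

Let f(x) = 1/(x*log(x)^5). Then f is positive, continuous, and decreasing on [3, infinity), so the integral test applies.
Compute the improper integral int_{3}^infinity f(x) dx:
  antiderivative F(x) = -1/(4*log(x)^4).
  F(x) -> 0 as x -> infinity.  int = 0 - F(3) = 1/(4*log(3)^4) < infinity. By the integral test, the series converges.

converges


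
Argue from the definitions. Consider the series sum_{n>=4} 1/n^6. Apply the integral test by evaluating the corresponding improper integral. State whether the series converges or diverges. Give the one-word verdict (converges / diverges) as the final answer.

Let f(x) = x^(-6). Then f is positive, continuous, and decreasing on [4, infinity), so the integral test applies.
Compute the improper integral int_{4}^infinity f(x) dx:
  antiderivative F(x) = -1/(5*x^5).
  As x -> infinity, F(x) -> 0 (since p = 6 > 1).
  So int = F(infinity) - F(4) = 0 - (-1/5120) = 1/5120.
  Finite, so by the integral test, the series converges.

converges


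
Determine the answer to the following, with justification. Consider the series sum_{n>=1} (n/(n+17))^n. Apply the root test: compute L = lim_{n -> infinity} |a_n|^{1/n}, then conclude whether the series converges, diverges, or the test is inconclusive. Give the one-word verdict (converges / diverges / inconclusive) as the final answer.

Let a_n denote the general term. Form |a_n|^(1/n) and simplify:
|a_n|^(1/n) = n/(n + 17)
Take the limit as n -> infinity: L = 1.
Since L = 1, the root test is inconclusive. (In fact a_n = (n/(n+17))^n -> e^(-17) != 0, so the nth-term test shows divergence; but the root test itself gives no conclusion.)

inconclusive


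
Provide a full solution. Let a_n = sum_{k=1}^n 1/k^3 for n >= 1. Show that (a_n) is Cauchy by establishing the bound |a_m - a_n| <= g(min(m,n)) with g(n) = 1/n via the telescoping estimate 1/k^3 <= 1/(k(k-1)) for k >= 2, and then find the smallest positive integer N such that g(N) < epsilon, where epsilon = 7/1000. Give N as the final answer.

For m > n >= 1: |a_m - a_n| = sum_{k=n+1}^m 1/k^3.
Use 1/k^3 <= 1/(k(k-1)) = 1/(k-1) - 1/k for k >= 2 (which holds since k^3 >= k^2 >= k(k-1) for k >= 2):
sum_{k=n+1}^m 1/k^3 <= sum_{k=n+1}^m (1/(k-1) - 1/k) = 1/n - 1/m <= 1/n.
By symmetry the same bound holds with n,m swapped, so |a_m - a_n| <= 1/min(m,n) = g(min(m,n)). Since g(n) -> 0, (a_n) is Cauchy.
Now solve g(N) < 7/1000: 1/N < 7/1000 <=> N > 1/(7/1000) = 1000/7.
The smallest integer strictly greater than 1000/7 is N = 143.
Check: g(143) = 1/143 < 7/1000; g(142) = 1/142 >= 7/1000. So N = 143.

143


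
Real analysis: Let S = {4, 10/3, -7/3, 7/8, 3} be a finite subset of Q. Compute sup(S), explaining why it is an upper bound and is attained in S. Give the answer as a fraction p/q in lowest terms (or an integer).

S is finite, so sup(S) = max(S).
Sorted decreasing:
4, 10/3, 3, 7/8, -7/3
The extremum is 4.
For every x in S, x <= 4. And 4 is in S, so it is attained.
Therefore sup(S) = 4.

4


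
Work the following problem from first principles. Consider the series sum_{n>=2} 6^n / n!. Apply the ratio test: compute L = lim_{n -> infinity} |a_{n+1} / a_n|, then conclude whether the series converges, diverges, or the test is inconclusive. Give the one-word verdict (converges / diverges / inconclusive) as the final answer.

Let a_n denote the general term. Form the ratio a_{n+1}/a_n and simplify:
a_{n+1}/a_n = 6/(n + 1)
Take the limit as n -> infinity: L = 0.
Since L = 0 < 1, the ratio test implies the series converges.

converges


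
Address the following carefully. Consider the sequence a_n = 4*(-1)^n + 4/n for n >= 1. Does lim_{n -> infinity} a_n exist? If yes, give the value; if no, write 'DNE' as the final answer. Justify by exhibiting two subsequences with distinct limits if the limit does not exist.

Examine the behaviour of a_n along subsequences.
a_{2k} = 4 + 4/(2k) -> 4. a_{2k+1} = -4 + 4/(2k+1) -> -4.
Since these two subsequential limits are 4 and -4, distinct, the full sequence cannot converge (a convergent sequence has all subsequences tending to the same limit). So lim a_n does not exist.

DNE


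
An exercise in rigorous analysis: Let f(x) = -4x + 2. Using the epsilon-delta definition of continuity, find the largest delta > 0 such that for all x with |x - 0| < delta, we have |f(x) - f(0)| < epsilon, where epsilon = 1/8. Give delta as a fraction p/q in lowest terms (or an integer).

We compute f(0) = -4*(0) + 2 = 2.
|f(x) - f(0)| = |-4x + 2 - (2)| = |-4(x - 0)| = 4|x - 0|.
We need 4|x - 0| < 1/8, i.e. |x - 0| < 1/8 / 4 = 1/32.
So any delta <= 1/32 works. Conversely, if delta > 1/32, then x = 0 + 1/32 satisfies |x - 0| = 1/32 < delta but |f(x) - f(0)| = 4 * 1/32 = 1/8, which is not < 1/8; so no larger delta works.
Hence the largest such delta is 1/32.

1/32


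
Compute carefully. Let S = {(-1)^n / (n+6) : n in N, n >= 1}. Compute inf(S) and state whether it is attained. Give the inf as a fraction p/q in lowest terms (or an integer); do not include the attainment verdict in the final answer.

Analysis:
- Values: -1/7, 1/8, -1/9, 1/10, -1/11, ...
- Positive terms (even n): 1/(2+6), 1/(4+6), ... decreasing -> max = 1/8 (n=2).
- Negative terms (odd n): -1/(1+6), -1/(3+6), ... increasing -> min = -1/7 (n=1).
- So sup = 1/8 (attained at n=2); inf = -1/7 (attained at n=1).
Conclusion: inf(S) = -1/7, attained in S.

-1/7


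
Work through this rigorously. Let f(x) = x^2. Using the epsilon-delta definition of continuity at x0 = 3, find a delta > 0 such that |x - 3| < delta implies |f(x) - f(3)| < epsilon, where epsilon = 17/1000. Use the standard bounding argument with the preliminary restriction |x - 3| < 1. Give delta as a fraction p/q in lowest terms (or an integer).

Factor: |x^2 - (3)^2| = |x - 3| * |x + 3|.
Impose |x - 3| < 1 first. Then |x + 3| = |(x - 3) + 2*(3)| <= |x - 3| + 2*|3| < 1 + 6 = 7.
So |x^2 - (3)^2| < delta * 7.
We need delta * 7 <= 17/1000, i.e. delta <= 17/1000/7 = 17/7000.
Since 17/7000 < 1, this is tighter than 1; take delta = 17/7000.
So delta = 17/7000 works.

17/7000


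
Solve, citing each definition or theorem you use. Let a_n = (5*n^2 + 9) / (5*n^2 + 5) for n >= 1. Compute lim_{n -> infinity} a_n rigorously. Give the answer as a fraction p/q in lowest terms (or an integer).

Divide numerator and denominator by n^2, the highest power:
numerator / n^2 = 5 + 9/n^2
denominator / n^2 = 5 + 5/n^2
As n -> infinity, all terms of the form c/n^k (k >= 1) tend to 0.
So numerator / n^2 -> 5 and denominator / n^2 -> 5.
Therefore lim a_n = 1.

1


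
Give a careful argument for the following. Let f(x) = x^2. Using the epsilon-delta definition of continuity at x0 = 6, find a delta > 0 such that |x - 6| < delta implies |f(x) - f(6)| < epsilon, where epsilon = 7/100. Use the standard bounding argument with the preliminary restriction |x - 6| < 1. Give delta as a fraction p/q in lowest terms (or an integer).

Factor: |x^2 - (6)^2| = |x - 6| * |x + 6|.
Impose |x - 6| < 1 first. Then |x + 6| = |(x - 6) + 2*(6)| <= |x - 6| + 2*|6| < 1 + 12 = 13.
So |x^2 - (6)^2| < delta * 13.
We need delta * 13 <= 7/100, i.e. delta <= 7/100/13 = 7/1300.
Since 7/1300 < 1, this is tighter than 1; take delta = 7/1300.
So delta = 7/1300 works.

7/1300


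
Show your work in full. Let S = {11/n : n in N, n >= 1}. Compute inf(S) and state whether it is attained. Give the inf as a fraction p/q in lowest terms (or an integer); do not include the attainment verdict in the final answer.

Analysis:
- Values: 11, 11/2, 11/3, 11/4, ... strictly decreasing.
- The maximum is 11 (n=1); sup = 11 (attained).
- The set is bounded below by 0; 11/n -> 0 so 0 is the greatest lower bound.
- 0 is not in the set, so inf = 0 is not attained.
Conclusion: inf(S) = 0, not attained in S.

0


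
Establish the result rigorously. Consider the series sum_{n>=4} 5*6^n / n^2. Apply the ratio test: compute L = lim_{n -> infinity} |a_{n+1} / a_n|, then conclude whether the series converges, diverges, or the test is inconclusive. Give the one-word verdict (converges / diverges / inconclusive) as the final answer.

Let a_n denote the general term. Form the ratio a_{n+1}/a_n and simplify:
a_{n+1}/a_n = 6*n^2/(n + 1)^2
Take the limit as n -> infinity: L = 6.
Since L = 6 > 1 (or L = infinity), the ratio test implies the series diverges.

diverges


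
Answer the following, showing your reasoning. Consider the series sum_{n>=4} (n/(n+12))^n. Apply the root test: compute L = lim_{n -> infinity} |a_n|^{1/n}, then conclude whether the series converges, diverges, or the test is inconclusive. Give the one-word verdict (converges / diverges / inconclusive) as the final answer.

Let a_n denote the general term. Form |a_n|^(1/n) and simplify:
|a_n|^(1/n) = n/(n + 12)
Take the limit as n -> infinity: L = 1.
Since L = 1, the root test is inconclusive. (In fact a_n = (n/(n+12))^n -> e^(-12) != 0, so the nth-term test shows divergence; but the root test itself gives no conclusion.)

inconclusive


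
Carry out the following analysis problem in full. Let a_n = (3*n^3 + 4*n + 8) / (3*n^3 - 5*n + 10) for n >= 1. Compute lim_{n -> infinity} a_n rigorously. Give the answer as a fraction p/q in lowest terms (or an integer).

Divide numerator and denominator by n^3, the highest power:
numerator / n^3 = 3 + 4/n^2 + 8/n^3
denominator / n^3 = 3 - 5/n^2 + 10/n^3
As n -> infinity, all terms of the form c/n^k (k >= 1) tend to 0.
So numerator / n^3 -> 3 and denominator / n^3 -> 3.
Therefore lim a_n = 1.

1


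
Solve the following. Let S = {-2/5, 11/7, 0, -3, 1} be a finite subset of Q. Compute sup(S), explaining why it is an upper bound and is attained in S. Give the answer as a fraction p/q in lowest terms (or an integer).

S is finite, so sup(S) = max(S).
Sorted decreasing:
11/7, 1, 0, -2/5, -3
The extremum is 11/7.
For every x in S, x <= 11/7. And 11/7 is in S, so it is attained.
Therefore sup(S) = 11/7.

11/7


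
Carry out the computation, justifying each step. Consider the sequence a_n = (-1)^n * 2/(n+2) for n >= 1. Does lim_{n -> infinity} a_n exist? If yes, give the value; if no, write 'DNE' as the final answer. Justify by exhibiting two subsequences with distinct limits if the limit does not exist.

Examine the behaviour of a_n along subsequences.
Even-n subsequence a_{2k} = 2/(2k+2) -> 0. Odd-n subsequence a_{2k+1} = -2/(2k+3) -> 0. Both tend to 0, which suggests the limit is 0; verify directly.
|a_n - 0| = 2/(n+2) < 2/n for every n >= 1.
Given epsilon > 0, choose a positive integer N > 2/epsilon. Then for all n >= N, |a_n| < 2/n <= 2/N < epsilon.
So by the definition of the limit, lim a_n exists and equals 0.

0


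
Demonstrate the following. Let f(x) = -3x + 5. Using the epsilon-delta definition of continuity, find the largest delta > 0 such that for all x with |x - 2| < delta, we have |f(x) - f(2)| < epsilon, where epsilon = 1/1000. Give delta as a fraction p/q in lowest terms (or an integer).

We compute f(2) = -3*(2) + 5 = -1.
|f(x) - f(2)| = |-3x + 5 - (-1)| = |-3(x - 2)| = 3|x - 2|.
We need 3|x - 2| < 1/1000, i.e. |x - 2| < 1/1000 / 3 = 1/3000.
So any delta <= 1/3000 works. Conversely, if delta > 1/3000, then x = 2 + 1/3000 satisfies |x - 2| = 1/3000 < delta but |f(x) - f(2)| = 3 * 1/3000 = 1/1000, which is not < 1/1000; so no larger delta works.
Hence the largest such delta is 1/3000.

1/3000


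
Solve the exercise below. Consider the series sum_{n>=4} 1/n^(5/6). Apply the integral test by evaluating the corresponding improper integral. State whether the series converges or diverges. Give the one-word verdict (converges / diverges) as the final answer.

Let f(x) = x^(-5/6). Then f is positive, continuous, and decreasing on [4, infinity), so the integral test applies.
Compute the improper integral int_{4}^infinity f(x) dx:
  antiderivative F(x) = 6*x^(1/6).
  As x -> infinity, F(x) -> infinity (since p = 5/6 < 1).
  So the integral diverges. By the integral test, the series diverges.

diverges


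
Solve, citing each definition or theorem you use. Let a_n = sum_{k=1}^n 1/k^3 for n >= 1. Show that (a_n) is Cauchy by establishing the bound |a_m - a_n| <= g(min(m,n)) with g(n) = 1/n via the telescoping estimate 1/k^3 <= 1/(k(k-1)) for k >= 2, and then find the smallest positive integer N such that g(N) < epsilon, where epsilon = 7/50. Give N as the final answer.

For m > n >= 1: |a_m - a_n| = sum_{k=n+1}^m 1/k^3.
Use 1/k^3 <= 1/(k(k-1)) = 1/(k-1) - 1/k for k >= 2 (which holds since k^3 >= k^2 >= k(k-1) for k >= 2):
sum_{k=n+1}^m 1/k^3 <= sum_{k=n+1}^m (1/(k-1) - 1/k) = 1/n - 1/m <= 1/n.
By symmetry the same bound holds with n,m swapped, so |a_m - a_n| <= 1/min(m,n) = g(min(m,n)). Since g(n) -> 0, (a_n) is Cauchy.
Now solve g(N) < 7/50: 1/N < 7/50 <=> N > 1/(7/50) = 50/7.
The smallest integer strictly greater than 50/7 is N = 8.
Check: g(8) = 1/8 < 7/50; g(7) = 1/7 >= 7/50. So N = 8.

8


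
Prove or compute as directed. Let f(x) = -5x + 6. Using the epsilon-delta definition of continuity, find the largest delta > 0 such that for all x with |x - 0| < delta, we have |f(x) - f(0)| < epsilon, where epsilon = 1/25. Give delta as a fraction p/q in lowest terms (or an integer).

We compute f(0) = -5*(0) + 6 = 6.
|f(x) - f(0)| = |-5x + 6 - (6)| = |-5(x - 0)| = 5|x - 0|.
We need 5|x - 0| < 1/25, i.e. |x - 0| < 1/25 / 5 = 1/125.
So any delta <= 1/125 works. Conversely, if delta > 1/125, then x = 0 + 1/125 satisfies |x - 0| = 1/125 < delta but |f(x) - f(0)| = 5 * 1/125 = 1/25, which is not < 1/25; so no larger delta works.
Hence the largest such delta is 1/125.

1/125


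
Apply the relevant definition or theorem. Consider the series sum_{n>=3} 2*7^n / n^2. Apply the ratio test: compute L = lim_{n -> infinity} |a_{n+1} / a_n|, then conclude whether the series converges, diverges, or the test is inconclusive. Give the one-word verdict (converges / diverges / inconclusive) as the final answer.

Let a_n denote the general term. Form the ratio a_{n+1}/a_n and simplify:
a_{n+1}/a_n = 7*n^2/(n + 1)^2
Take the limit as n -> infinity: L = 7.
Since L = 7 > 1 (or L = infinity), the ratio test implies the series diverges.

diverges


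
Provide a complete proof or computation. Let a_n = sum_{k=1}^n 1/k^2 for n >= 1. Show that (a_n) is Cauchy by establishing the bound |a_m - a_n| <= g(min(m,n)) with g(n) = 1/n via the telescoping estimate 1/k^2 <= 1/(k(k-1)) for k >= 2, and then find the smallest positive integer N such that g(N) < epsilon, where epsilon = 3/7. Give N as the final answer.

For m > n >= 1: |a_m - a_n| = sum_{k=n+1}^m 1/k^2.
Use 1/k^2 <= 1/(k(k-1)) = 1/(k-1) - 1/k for k >= 2:
sum_{k=n+1}^m 1/k^2 <= sum_{k=n+1}^m (1/(k-1) - 1/k) = 1/n - 1/m <= 1/n.
By symmetry the same bound holds with n,m swapped, so |a_m - a_n| <= 1/min(m,n) = g(min(m,n)). Since g(n) -> 0, (a_n) is Cauchy.
Now solve g(N) < 3/7: 1/N < 3/7 <=> N > 1/(3/7) = 7/3.
The smallest integer strictly greater than 7/3 is N = 3.
Check: g(3) = 1/3 < 3/7; g(2) = 1/2 >= 3/7. So N = 3.

3
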